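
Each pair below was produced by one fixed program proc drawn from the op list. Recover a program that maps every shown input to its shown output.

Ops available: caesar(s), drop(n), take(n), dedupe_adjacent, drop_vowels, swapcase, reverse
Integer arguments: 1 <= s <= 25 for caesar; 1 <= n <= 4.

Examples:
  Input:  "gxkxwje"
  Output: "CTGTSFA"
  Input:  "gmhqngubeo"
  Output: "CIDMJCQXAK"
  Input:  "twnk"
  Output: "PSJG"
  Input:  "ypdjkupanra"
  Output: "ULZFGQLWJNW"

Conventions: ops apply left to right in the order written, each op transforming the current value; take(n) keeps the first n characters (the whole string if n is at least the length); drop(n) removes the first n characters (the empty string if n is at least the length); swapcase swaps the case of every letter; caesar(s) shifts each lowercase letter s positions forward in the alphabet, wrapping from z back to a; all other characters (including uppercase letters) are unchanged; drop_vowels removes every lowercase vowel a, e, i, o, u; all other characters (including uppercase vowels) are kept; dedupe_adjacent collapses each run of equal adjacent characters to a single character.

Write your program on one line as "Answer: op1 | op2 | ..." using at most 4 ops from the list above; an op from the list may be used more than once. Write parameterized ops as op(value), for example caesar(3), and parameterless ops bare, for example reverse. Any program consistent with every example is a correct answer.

reverse | caesar(22) | reverse | swapcase

Check, running the answer program on each example:
  "gxkxwje" -> "ejwxkxg" -> "afstgtc" -> "ctgtsfa" -> "CTGTSFA"
  "gmhqngubeo" -> "oebugnqhmg" -> "kaxqcjmdic" -> "cidmjcqxak" -> "CIDMJCQXAK"
  "twnk" -> "knwt" -> "gjsp" -> "psjg" -> "PSJG"
  "ypdjkupanra" -> "arnapukjdpy" -> "wnjwlqgfzlu" -> "ulzfgqlwjnw" -> "ULZFGQLWJNW"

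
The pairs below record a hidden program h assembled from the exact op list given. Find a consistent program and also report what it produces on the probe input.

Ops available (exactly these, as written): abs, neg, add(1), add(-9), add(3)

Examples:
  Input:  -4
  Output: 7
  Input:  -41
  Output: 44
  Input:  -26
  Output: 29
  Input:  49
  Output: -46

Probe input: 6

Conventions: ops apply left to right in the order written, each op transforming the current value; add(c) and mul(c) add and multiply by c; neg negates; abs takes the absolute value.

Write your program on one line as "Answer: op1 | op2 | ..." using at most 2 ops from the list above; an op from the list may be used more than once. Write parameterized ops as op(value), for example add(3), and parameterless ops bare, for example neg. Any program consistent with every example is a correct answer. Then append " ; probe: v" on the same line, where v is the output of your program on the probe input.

neg | add(3) ; probe: -3

Check, running the answer program on each example:
  -4 -> 4 -> 7
  -41 -> 41 -> 44
  -26 -> 26 -> 29
  49 -> -49 -> -46
  probe: 6 -> -6 -> -3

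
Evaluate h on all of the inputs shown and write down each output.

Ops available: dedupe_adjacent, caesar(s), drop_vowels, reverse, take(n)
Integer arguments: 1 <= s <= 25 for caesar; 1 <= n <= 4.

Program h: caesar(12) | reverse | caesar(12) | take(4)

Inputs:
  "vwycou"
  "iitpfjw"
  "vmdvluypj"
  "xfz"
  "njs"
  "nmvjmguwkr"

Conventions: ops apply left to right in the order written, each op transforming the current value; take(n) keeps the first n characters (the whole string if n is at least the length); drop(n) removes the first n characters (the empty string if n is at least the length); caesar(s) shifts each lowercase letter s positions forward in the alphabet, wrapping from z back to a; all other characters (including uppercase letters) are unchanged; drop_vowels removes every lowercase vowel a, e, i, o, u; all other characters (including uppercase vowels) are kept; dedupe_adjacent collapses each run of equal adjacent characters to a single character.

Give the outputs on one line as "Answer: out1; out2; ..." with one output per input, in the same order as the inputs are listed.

"smaw"; "uhdn"; "hnws"; "xdv"; "qhl"; "pius"

Execution, op by op:
  "vwycou" -> "hikoag" -> "gaokih" -> "smawut" -> "smaw"
  "iitpfjw" -> "uufbrvi" -> "ivrbfuu" -> "uhdnrgg" -> "uhdn"
  "vmdvluypj" -> "hyphxgkbv" -> "vbkgxhpyh" -> "hnwsjtbkt" -> "hnws"
  "xfz" -> "jrl" -> "lrj" -> "xdv" -> "xdv"
  "njs" -> "zve" -> "evz" -> "qhl" -> "qhl"
  "nmvjmguwkr" -> "zyhvysgiwd" -> "dwigsyvhyz" -> "piusekhtkl" -> "pius"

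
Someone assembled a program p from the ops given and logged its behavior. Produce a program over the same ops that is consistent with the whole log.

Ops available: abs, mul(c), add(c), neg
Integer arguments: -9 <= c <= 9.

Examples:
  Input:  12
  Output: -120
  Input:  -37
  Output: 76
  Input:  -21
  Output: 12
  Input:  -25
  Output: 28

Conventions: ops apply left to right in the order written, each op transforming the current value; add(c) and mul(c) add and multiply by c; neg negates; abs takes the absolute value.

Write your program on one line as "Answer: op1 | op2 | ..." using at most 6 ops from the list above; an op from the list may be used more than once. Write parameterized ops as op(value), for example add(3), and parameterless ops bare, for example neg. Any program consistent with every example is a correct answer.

add(9) | add(8) | mul(4) | neg | add(-4)

Check, running the answer program on each example:
  12 -> 21 -> 29 -> 116 -> -116 -> -120
  -37 -> -28 -> -20 -> -80 -> 80 -> 76
  -21 -> -12 -> -4 -> -16 -> 16 -> 12
  -25 -> -16 -> -8 -> -32 -> 32 -> 28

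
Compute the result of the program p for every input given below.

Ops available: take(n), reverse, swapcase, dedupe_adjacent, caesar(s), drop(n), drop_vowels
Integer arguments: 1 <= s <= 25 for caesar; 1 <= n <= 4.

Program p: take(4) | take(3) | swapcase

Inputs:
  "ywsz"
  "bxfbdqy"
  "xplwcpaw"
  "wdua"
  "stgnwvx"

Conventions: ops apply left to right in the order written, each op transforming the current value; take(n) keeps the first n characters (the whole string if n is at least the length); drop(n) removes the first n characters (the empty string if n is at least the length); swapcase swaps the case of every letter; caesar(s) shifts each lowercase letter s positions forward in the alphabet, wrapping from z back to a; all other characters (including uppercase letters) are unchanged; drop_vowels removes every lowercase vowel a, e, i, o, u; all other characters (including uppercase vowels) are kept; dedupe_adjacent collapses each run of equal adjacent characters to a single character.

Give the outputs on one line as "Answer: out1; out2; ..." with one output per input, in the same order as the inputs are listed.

Execution, op by op:
  "ywsz" -> "ywsz" -> "yws" -> "YWS"
  "bxfbdqy" -> "bxfb" -> "bxf" -> "BXF"
  "xplwcpaw" -> "xplw" -> "xpl" -> "XPL"
  "wdua" -> "wdua" -> "wdu" -> "WDU"
  "stgnwvx" -> "stgn" -> "stg" -> "STG"

"YWS"; "BXF"; "XPL"; "WDU"; "STG"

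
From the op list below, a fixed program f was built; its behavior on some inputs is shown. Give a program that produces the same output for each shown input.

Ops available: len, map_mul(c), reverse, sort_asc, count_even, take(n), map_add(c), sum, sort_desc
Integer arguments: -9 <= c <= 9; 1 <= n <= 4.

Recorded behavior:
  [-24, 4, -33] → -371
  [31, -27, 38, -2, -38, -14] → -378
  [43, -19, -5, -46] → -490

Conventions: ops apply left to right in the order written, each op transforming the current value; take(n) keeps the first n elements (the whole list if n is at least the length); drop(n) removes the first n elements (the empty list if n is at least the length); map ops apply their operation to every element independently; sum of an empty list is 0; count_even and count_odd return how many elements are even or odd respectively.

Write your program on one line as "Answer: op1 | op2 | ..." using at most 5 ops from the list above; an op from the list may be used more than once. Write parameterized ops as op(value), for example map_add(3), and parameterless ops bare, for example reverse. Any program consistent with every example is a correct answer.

reverse | map_mul(7) | take(3) | sum

Check, running the answer program on each example:
  [-24, 4, -33] -> [-33, 4, -24] -> [-231, 28, -168] -> [-231, 28, -168] -> -371
  [31, -27, 38, -2, -38, -14] -> [-14, -38, -2, 38, -27, 31] -> [-98, -266, -14, 266, -189, 217] -> [-98, -266, -14] -> -378
  [43, -19, -5, -46] -> [-46, -5, -19, 43] -> [-322, -35, -133, 301] -> [-322, -35, -133] -> -490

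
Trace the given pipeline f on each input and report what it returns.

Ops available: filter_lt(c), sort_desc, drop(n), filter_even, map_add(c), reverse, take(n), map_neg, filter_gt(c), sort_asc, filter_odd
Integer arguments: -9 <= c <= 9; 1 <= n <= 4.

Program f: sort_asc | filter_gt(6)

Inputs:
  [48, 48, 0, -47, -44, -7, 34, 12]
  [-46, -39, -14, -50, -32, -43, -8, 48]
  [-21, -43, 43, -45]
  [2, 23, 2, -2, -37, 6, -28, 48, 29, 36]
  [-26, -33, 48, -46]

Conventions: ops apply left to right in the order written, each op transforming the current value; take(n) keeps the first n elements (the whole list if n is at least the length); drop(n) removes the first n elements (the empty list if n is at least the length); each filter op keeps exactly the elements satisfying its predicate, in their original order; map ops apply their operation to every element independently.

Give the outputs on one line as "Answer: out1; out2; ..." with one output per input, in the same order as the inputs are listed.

[12, 34, 48, 48]; [48]; [43]; [23, 29, 36, 48]; [48]

Execution, op by op:
  [48, 48, 0, -47, -44, -7, 34, 12] -> [-47, -44, -7, 0, 12, 34, 48, 48] -> [12, 34, 48, 48]
  [-46, -39, -14, -50, -32, -43, -8, 48] -> [-50, -46, -43, -39, -32, -14, -8, 48] -> [48]
  [-21, -43, 43, -45] -> [-45, -43, -21, 43] -> [43]
  [2, 23, 2, -2, -37, 6, -28, 48, 29, 36] -> [-37, -28, -2, 2, 2, 6, 23, 29, 36, 48] -> [23, 29, 36, 48]
  [-26, -33, 48, -46] -> [-46, -33, -26, 48] -> [48]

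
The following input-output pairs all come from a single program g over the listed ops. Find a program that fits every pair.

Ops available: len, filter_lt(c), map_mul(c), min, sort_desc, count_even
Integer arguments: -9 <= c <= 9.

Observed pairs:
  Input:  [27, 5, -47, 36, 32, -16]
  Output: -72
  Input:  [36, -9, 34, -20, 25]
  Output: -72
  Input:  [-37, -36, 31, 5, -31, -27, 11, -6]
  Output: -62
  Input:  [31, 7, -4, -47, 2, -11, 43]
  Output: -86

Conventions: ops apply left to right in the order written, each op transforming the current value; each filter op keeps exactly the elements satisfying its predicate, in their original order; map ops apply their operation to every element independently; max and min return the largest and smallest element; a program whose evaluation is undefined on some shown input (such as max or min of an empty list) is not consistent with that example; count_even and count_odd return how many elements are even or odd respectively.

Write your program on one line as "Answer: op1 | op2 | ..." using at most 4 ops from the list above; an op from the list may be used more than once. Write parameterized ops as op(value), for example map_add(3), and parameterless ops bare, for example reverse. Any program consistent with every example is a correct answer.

map_mul(-2) | sort_desc | min

Check, running the answer program on each example:
  [27, 5, -47, 36, 32, -16] -> [-54, -10, 94, -72, -64, 32] -> [94, 32, -10, -54, -64, -72] -> -72
  [36, -9, 34, -20, 25] -> [-72, 18, -68, 40, -50] -> [40, 18, -50, -68, -72] -> -72
  [-37, -36, 31, 5, -31, -27, 11, -6] -> [74, 72, -62, -10, 62, 54, -22, 12] -> [74, 72, 62, 54, 12, -10, -22, -62] -> -62
  [31, 7, -4, -47, 2, -11, 43] -> [-62, -14, 8, 94, -4, 22, -86] -> [94, 22, 8, -4, -14, -62, -86] -> -86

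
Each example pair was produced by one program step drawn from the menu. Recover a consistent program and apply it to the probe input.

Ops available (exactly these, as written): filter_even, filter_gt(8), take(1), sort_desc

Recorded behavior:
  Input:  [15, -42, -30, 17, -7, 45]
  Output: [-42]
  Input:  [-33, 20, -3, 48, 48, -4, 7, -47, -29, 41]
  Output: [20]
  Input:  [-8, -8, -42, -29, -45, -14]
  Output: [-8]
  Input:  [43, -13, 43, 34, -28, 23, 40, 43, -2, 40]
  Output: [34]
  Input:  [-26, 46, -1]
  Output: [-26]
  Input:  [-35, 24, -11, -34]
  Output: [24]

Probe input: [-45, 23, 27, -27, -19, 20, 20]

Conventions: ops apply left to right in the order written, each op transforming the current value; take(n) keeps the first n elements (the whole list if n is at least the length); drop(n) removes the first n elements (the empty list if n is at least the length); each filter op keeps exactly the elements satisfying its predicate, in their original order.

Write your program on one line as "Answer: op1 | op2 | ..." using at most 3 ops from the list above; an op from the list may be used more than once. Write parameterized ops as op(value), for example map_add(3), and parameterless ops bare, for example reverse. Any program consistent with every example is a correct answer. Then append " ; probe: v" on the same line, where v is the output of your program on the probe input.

filter_even | take(1) ; probe: [20]

Check, running the answer program on each example:
  [15, -42, -30, 17, -7, 45] -> [-42, -30] -> [-42]
  [-33, 20, -3, 48, 48, -4, 7, -47, -29, 41] -> [20, 48, 48, -4] -> [20]
  [-8, -8, -42, -29, -45, -14] -> [-8, -8, -42, -14] -> [-8]
  [43, -13, 43, 34, -28, 23, 40, 43, -2, 40] -> [34, -28, 40, -2, 40] -> [34]
  [-26, 46, -1] -> [-26, 46] -> [-26]
  [-35, 24, -11, -34] -> [24, -34] -> [24]
  probe: [-45, 23, 27, -27, -19, 20, 20] -> [20, 20] -> [20]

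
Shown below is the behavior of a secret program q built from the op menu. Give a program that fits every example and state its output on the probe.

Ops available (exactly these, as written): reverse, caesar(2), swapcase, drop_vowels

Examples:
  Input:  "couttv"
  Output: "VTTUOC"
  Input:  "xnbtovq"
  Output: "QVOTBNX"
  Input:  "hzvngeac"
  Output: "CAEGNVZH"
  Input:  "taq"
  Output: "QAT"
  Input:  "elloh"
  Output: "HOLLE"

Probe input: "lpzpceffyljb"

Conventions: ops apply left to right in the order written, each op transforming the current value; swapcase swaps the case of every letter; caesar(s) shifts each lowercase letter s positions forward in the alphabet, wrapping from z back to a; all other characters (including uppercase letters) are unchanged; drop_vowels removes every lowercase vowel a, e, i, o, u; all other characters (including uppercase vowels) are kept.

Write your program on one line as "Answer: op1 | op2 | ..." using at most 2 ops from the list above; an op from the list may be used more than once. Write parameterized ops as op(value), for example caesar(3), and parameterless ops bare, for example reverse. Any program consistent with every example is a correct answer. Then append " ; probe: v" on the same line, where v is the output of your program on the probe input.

reverse | swapcase ; probe: "BJLYFFECPZPL"

Check, running the answer program on each example:
  "couttv" -> "vttuoc" -> "VTTUOC"
  "xnbtovq" -> "qvotbnx" -> "QVOTBNX"
  "hzvngeac" -> "caegnvzh" -> "CAEGNVZH"
  "taq" -> "qat" -> "QAT"
  "elloh" -> "holle" -> "HOLLE"
  probe: "lpzpceffyljb" -> "bjlyffecpzpl" -> "BJLYFFECPZPL"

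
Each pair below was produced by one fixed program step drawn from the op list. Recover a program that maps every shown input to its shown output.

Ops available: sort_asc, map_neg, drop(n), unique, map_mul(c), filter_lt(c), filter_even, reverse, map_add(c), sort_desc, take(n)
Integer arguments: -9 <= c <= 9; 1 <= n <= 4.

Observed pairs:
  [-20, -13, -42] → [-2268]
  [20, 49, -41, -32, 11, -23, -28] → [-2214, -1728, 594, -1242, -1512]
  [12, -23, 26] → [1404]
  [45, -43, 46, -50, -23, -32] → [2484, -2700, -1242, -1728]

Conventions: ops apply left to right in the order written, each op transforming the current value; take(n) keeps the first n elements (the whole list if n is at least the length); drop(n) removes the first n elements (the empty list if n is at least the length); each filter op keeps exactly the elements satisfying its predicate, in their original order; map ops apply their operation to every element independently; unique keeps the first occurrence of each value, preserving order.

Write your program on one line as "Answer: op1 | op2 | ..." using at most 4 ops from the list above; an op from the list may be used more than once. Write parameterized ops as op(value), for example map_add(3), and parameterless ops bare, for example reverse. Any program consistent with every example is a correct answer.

map_mul(9) | map_mul(-6) | drop(2) | map_neg

Check, running the answer program on each example:
  [-20, -13, -42] -> [-180, -117, -378] -> [1080, 702, 2268] -> [2268] -> [-2268]
  [20, 49, -41, -32, 11, -23, -28] -> [180, 441, -369, -288, 99, -207, -252] -> [-1080, -2646, 2214, 1728, -594, 1242, 1512] -> [2214, 1728, -594, 1242, 1512] -> [-2214, -1728, 594, -1242, -1512]
  [12, -23, 26] -> [108, -207, 234] -> [-648, 1242, -1404] -> [-1404] -> [1404]
  [45, -43, 46, -50, -23, -32] -> [405, -387, 414, -450, -207, -288] -> [-2430, 2322, -2484, 2700, 1242, 1728] -> [-2484, 2700, 1242, 1728] -> [2484, -2700, -1242, -1728]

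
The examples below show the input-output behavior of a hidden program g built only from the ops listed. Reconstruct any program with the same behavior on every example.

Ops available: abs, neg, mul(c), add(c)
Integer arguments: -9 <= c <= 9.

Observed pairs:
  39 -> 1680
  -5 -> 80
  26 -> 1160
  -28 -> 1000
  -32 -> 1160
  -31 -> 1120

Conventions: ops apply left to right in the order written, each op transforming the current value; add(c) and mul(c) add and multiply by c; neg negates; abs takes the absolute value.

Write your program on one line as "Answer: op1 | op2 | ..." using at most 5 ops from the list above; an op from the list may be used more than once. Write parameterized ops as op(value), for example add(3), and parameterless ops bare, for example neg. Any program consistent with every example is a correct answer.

add(2) | mul(-5) | add(-5) | mul(-8) | abs

Check, running the answer program on each example:
  39 -> 41 -> -205 -> -210 -> 1680 -> 1680
  -5 -> -3 -> 15 -> 10 -> -80 -> 80
  26 -> 28 -> -140 -> -145 -> 1160 -> 1160
  -28 -> -26 -> 130 -> 125 -> -1000 -> 1000
  -32 -> -30 -> 150 -> 145 -> -1160 -> 1160
  -31 -> -29 -> 145 -> 140 -> -1120 -> 1120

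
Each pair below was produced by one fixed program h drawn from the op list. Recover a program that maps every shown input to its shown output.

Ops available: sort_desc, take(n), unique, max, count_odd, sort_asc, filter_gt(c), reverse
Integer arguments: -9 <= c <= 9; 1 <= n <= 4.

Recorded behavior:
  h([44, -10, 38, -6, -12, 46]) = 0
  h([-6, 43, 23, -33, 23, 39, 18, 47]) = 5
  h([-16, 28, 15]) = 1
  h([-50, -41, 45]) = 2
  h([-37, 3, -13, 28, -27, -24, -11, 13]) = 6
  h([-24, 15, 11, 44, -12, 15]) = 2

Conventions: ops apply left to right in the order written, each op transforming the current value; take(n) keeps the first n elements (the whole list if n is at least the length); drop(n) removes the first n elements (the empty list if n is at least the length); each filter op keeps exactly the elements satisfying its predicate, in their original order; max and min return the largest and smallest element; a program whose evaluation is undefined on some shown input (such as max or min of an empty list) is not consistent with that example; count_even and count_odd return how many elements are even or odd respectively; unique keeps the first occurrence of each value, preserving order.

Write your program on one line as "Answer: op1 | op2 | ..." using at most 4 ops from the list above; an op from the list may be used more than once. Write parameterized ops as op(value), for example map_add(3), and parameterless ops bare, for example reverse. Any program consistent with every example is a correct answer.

unique | reverse | count_odd

Check, running the answer program on each example:
  [44, -10, 38, -6, -12, 46] -> [44, -10, 38, -6, -12, 46] -> [46, -12, -6, 38, -10, 44] -> 0
  [-6, 43, 23, -33, 23, 39, 18, 47] -> [-6, 43, 23, -33, 39, 18, 47] -> [47, 18, 39, -33, 23, 43, -6] -> 5
  [-16, 28, 15] -> [-16, 28, 15] -> [15, 28, -16] -> 1
  [-50, -41, 45] -> [-50, -41, 45] -> [45, -41, -50] -> 2
  [-37, 3, -13, 28, -27, -24, -11, 13] -> [-37, 3, -13, 28, -27, -24, -11, 13] -> [13, -11, -24, -27, 28, -13, 3, -37] -> 6
  [-24, 15, 11, 44, -12, 15] -> [-24, 15, 11, 44, -12] -> [-12, 44, 11, 15, -24] -> 2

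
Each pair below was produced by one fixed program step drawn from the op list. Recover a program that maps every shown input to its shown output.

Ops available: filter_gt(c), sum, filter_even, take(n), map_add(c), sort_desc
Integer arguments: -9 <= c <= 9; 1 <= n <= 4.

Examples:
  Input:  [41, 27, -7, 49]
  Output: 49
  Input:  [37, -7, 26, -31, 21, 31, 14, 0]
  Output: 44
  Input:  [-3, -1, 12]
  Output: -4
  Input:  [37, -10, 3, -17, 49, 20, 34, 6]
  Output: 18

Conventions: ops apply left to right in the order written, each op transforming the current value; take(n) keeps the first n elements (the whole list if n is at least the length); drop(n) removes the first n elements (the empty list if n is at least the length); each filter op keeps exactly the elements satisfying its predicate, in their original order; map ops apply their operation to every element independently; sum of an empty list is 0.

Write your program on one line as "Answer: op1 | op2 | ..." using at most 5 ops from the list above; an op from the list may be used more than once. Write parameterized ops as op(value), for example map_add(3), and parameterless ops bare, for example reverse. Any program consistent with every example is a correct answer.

take(4) | take(3) | map_add(-4) | sort_desc | sum

Check, running the answer program on each example:
  [41, 27, -7, 49] -> [41, 27, -7, 49] -> [41, 27, -7] -> [37, 23, -11] -> [37, 23, -11] -> 49
  [37, -7, 26, -31, 21, 31, 14, 0] -> [37, -7, 26, -31] -> [37, -7, 26] -> [33, -11, 22] -> [33, 22, -11] -> 44
  [-3, -1, 12] -> [-3, -1, 12] -> [-3, -1, 12] -> [-7, -5, 8] -> [8, -5, -7] -> -4
  [37, -10, 3, -17, 49, 20, 34, 6] -> [37, -10, 3, -17] -> [37, -10, 3] -> [33, -14, -1] -> [33, -1, -14] -> 18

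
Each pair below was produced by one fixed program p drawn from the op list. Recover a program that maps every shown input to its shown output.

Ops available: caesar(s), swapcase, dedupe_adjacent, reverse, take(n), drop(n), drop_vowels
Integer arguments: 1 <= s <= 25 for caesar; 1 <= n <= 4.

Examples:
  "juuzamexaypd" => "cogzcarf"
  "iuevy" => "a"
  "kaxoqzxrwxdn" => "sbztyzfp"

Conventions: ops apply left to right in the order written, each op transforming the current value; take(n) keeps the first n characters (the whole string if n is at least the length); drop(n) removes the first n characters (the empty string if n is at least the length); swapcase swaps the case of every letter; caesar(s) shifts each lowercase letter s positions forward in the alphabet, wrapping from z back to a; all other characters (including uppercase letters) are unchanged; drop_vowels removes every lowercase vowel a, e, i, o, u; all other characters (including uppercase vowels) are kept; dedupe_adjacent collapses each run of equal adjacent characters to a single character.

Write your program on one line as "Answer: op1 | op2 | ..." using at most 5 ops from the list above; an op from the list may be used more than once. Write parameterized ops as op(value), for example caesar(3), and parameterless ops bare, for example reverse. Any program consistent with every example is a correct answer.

reverse | caesar(2) | reverse | drop(4)

Check, running the answer program on each example:
  "juuzamexaypd" -> "dpyaxemazuuj" -> "fraczgocbwwl" -> "lwwbcogzcarf" -> "cogzcarf"
  "iuevy" -> "yveui" -> "axgwk" -> "kwgxa" -> "a"
  "kaxoqzxrwxdn" -> "ndxwrxzqoxak" -> "pfzytzbsqzcm" -> "mczqsbztyzfp" -> "sbztyzfp"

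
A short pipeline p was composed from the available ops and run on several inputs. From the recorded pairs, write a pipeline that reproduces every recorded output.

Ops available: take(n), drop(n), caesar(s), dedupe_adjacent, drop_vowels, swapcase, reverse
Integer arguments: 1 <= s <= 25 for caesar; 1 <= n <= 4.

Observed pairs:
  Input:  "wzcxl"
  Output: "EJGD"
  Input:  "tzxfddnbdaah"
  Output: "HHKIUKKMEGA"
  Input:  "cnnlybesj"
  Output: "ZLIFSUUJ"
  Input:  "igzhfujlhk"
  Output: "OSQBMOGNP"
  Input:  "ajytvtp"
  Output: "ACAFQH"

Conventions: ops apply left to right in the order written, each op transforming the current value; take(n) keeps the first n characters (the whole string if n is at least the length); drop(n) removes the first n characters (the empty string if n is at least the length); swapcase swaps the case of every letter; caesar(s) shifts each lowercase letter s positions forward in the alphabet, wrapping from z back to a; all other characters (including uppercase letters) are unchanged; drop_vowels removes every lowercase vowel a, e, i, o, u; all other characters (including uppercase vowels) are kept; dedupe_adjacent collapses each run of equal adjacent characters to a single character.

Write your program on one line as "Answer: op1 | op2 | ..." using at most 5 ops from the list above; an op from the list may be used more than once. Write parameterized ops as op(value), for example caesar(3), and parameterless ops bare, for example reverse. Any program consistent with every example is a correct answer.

reverse | caesar(7) | drop(1) | swapcase

Check, running the answer program on each example:
  "wzcxl" -> "lxczw" -> "sejgd" -> "ejgd" -> "EJGD"
  "tzxfddnbdaah" -> "haadbnddfxzt" -> "ohhkiukkmega" -> "hhkiukkmega" -> "HHKIUKKMEGA"
  "cnnlybesj" -> "jsebylnnc" -> "qzlifsuuj" -> "zlifsuuj" -> "ZLIFSUUJ"
  "igzhfujlhk" -> "khljufhzgi" -> "rosqbmognp" -> "osqbmognp" -> "OSQBMOGNP"
  "ajytvtp" -> "ptvtyja" -> "wacafqh" -> "acafqh" -> "ACAFQH"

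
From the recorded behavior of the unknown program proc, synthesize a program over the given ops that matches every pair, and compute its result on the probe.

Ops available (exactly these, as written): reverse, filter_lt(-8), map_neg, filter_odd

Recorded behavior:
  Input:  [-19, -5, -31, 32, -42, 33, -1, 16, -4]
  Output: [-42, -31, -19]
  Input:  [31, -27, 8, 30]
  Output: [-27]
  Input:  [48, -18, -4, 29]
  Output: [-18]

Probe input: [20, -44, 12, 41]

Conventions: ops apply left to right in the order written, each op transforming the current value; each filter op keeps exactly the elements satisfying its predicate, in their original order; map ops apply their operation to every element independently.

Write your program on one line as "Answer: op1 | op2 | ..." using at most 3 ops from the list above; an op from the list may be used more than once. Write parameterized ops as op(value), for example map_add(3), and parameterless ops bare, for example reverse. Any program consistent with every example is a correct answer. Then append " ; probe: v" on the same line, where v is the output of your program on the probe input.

filter_lt(-8) | reverse ; probe: [-44]

Check, running the answer program on each example:
  [-19, -5, -31, 32, -42, 33, -1, 16, -4] -> [-19, -31, -42] -> [-42, -31, -19]
  [31, -27, 8, 30] -> [-27] -> [-27]
  [48, -18, -4, 29] -> [-18] -> [-18]
  probe: [20, -44, 12, 41] -> [-44] -> [-44]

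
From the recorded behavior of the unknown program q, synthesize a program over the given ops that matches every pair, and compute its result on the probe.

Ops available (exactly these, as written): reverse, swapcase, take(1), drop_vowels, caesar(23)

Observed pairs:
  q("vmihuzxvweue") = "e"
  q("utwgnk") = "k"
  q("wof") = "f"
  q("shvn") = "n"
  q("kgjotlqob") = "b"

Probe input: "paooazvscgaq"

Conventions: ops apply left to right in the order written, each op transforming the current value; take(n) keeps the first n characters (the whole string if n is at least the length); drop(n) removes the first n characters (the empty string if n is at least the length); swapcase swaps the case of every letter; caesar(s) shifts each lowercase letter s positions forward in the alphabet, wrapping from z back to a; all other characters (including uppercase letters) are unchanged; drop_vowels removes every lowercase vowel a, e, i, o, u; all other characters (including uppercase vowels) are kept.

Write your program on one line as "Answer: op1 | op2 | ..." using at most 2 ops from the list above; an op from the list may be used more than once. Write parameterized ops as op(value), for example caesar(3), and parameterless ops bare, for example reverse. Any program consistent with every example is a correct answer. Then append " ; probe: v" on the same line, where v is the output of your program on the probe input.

reverse | take(1) ; probe: "q"

Check, running the answer program on each example:
  "vmihuzxvweue" -> "euewvxzuhimv" -> "e"
  "utwgnk" -> "kngwtu" -> "k"
  "wof" -> "fow" -> "f"
  "shvn" -> "nvhs" -> "n"
  "kgjotlqob" -> "boqltojgk" -> "b"
  probe: "paooazvscgaq" -> "qagcsvzaooap" -> "q"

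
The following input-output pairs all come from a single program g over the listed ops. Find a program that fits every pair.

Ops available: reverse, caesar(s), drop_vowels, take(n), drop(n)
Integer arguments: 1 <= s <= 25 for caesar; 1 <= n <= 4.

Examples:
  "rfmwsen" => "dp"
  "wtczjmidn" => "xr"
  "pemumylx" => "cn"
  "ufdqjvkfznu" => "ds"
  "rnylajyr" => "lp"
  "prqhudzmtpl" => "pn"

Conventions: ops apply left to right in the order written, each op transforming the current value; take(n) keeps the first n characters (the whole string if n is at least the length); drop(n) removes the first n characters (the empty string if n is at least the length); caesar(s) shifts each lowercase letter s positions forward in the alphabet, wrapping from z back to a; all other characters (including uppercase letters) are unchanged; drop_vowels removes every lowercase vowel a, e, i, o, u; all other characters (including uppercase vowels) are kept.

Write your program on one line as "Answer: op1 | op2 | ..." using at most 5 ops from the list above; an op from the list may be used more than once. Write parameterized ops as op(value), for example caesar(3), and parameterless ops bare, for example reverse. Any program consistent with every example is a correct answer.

caesar(24) | drop_vowels | take(3) | take(2) | reverse

Check, running the answer program on each example:
  "rfmwsen" -> "pdkuqcl" -> "pdkqcl" -> "pdk" -> "pd" -> "dp"
  "wtczjmidn" -> "uraxhkgbl" -> "rxhkgbl" -> "rxh" -> "rx" -> "xr"
  "pemumylx" -> "nckskwjv" -> "nckskwjv" -> "nck" -> "nc" -> "cn"
  "ufdqjvkfznu" -> "sdbohtidxls" -> "sdbhtdxls" -> "sdb" -> "sd" -> "ds"
  "rnylajyr" -> "plwjyhwp" -> "plwjyhwp" -> "plw" -> "pl" -> "lp"
  "prqhudzmtpl" -> "npofsbxkrnj" -> "npfsbxkrnj" -> "npf" -> "np" -> "pn"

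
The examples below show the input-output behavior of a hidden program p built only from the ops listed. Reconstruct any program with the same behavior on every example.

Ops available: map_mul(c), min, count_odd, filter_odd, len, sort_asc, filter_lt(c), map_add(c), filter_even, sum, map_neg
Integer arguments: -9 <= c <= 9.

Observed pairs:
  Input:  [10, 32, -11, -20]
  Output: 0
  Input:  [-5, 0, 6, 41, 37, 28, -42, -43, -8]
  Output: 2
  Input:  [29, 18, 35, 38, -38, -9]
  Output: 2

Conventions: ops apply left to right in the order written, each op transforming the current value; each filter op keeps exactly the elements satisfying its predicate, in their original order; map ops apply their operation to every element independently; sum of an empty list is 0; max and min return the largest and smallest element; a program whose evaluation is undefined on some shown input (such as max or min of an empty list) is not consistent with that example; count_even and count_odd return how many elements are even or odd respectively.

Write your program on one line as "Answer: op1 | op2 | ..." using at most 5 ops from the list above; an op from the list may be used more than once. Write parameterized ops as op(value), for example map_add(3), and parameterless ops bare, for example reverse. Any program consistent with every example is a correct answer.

filter_odd | map_neg | filter_lt(1) | map_mul(9) | len

Check, running the answer program on each example:
  [10, 32, -11, -20] -> [-11] -> [11] -> [] -> [] -> 0
  [-5, 0, 6, 41, 37, 28, -42, -43, -8] -> [-5, 41, 37, -43] -> [5, -41, -37, 43] -> [-41, -37] -> [-369, -333] -> 2
  [29, 18, 35, 38, -38, -9] -> [29, 35, -9] -> [-29, -35, 9] -> [-29, -35] -> [-261, -315] -> 2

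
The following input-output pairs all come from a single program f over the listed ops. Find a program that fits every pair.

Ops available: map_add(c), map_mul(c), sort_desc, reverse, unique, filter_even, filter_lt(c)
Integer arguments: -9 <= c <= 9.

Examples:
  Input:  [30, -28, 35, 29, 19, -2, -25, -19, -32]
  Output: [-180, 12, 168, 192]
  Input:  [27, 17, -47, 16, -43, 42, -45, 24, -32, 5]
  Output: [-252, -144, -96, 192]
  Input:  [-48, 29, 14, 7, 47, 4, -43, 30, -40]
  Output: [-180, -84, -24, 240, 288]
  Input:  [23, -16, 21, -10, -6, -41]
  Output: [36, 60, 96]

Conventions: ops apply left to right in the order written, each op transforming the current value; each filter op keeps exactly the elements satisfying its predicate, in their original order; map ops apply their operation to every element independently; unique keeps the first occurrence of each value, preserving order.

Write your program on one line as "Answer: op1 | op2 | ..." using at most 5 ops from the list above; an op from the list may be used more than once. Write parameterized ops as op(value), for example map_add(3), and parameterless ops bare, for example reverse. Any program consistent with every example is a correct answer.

sort_desc | filter_even | map_mul(-1) | map_mul(6)

Check, running the answer program on each example:
  [30, -28, 35, 29, 19, -2, -25, -19, -32] -> [35, 30, 29, 19, -2, -19, -25, -28, -32] -> [30, -2, -28, -32] -> [-30, 2, 28, 32] -> [-180, 12, 168, 192]
  [27, 17, -47, 16, -43, 42, -45, 24, -32, 5] -> [42, 27, 24, 17, 16, 5, -32, -43, -45, -47] -> [42, 24, 16, -32] -> [-42, -24, -16, 32] -> [-252, -144, -96, 192]
  [-48, 29, 14, 7, 47, 4, -43, 30, -40] -> [47, 30, 29, 14, 7, 4, -40, -43, -48] -> [30, 14, 4, -40, -48] -> [-30, -14, -4, 40, 48] -> [-180, -84, -24, 240, 288]
  [23, -16, 21, -10, -6, -41] -> [23, 21, -6, -10, -16, -41] -> [-6, -10, -16] -> [6, 10, 16] -> [36, 60, 96]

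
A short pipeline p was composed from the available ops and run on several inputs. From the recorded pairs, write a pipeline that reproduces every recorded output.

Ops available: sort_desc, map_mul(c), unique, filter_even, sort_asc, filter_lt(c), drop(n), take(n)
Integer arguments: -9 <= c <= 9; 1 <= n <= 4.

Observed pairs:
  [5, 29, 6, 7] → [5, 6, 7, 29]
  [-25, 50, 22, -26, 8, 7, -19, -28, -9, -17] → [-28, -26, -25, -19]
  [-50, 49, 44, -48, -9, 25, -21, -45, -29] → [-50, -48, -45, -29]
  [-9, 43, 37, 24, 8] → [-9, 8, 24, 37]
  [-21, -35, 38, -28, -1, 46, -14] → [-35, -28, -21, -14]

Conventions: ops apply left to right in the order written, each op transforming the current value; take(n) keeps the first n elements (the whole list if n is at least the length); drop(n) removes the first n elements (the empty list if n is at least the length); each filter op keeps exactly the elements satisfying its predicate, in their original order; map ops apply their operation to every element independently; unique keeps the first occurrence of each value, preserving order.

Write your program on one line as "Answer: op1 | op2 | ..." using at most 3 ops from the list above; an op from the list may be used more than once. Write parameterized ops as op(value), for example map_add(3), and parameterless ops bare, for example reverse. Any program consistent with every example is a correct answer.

sort_desc | sort_asc | take(4)

Check, running the answer program on each example:
  [5, 29, 6, 7] -> [29, 7, 6, 5] -> [5, 6, 7, 29] -> [5, 6, 7, 29]
  [-25, 50, 22, -26, 8, 7, -19, -28, -9, -17] -> [50, 22, 8, 7, -9, -17, -19, -25, -26, -28] -> [-28, -26, -25, -19, -17, -9, 7, 8, 22, 50] -> [-28, -26, -25, -19]
  [-50, 49, 44, -48, -9, 25, -21, -45, -29] -> [49, 44, 25, -9, -21, -29, -45, -48, -50] -> [-50, -48, -45, -29, -21, -9, 25, 44, 49] -> [-50, -48, -45, -29]
  [-9, 43, 37, 24, 8] -> [43, 37, 24, 8, -9] -> [-9, 8, 24, 37, 43] -> [-9, 8, 24, 37]
  [-21, -35, 38, -28, -1, 46, -14] -> [46, 38, -1, -14, -21, -28, -35] -> [-35, -28, -21, -14, -1, 38, 46] -> [-35, -28, -21, -14]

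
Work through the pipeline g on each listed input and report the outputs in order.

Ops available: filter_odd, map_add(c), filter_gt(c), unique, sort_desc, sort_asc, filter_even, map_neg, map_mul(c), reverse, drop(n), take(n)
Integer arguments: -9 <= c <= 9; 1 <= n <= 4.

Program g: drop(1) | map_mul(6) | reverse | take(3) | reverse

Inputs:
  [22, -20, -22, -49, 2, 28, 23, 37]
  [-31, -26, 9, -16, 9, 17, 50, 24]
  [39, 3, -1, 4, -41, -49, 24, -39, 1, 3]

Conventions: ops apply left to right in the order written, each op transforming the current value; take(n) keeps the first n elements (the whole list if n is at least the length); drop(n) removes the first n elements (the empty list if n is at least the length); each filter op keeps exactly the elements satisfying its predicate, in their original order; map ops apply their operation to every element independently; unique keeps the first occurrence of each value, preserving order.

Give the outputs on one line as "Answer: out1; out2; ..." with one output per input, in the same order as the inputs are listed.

[168, 138, 222]; [102, 300, 144]; [-234, 6, 18]

Execution, op by op:
  [22, -20, -22, -49, 2, 28, 23, 37] -> [-20, -22, -49, 2, 28, 23, 37] -> [-120, -132, -294, 12, 168, 138, 222] -> [222, 138, 168, 12, -294, -132, -120] -> [222, 138, 168] -> [168, 138, 222]
  [-31, -26, 9, -16, 9, 17, 50, 24] -> [-26, 9, -16, 9, 17, 50, 24] -> [-156, 54, -96, 54, 102, 300, 144] -> [144, 300, 102, 54, -96, 54, -156] -> [144, 300, 102] -> [102, 300, 144]
  [39, 3, -1, 4, -41, -49, 24, -39, 1, 3] -> [3, -1, 4, -41, -49, 24, -39, 1, 3] -> [18, -6, 24, -246, -294, 144, -234, 6, 18] -> [18, 6, -234, 144, -294, -246, 24, -6, 18] -> [18, 6, -234] -> [-234, 6, 18]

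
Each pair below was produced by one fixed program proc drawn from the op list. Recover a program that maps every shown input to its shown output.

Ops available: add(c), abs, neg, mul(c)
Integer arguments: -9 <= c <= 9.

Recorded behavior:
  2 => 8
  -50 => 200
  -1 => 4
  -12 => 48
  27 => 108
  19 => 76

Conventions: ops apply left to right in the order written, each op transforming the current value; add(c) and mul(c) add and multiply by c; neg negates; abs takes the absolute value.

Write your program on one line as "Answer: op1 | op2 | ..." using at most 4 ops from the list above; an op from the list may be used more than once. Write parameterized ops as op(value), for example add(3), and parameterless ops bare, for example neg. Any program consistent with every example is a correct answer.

mul(4) | neg | abs

Check, running the answer program on each example:
  2 -> 8 -> -8 -> 8
  -50 -> -200 -> 200 -> 200
  -1 -> -4 -> 4 -> 4
  -12 -> -48 -> 48 -> 48
  27 -> 108 -> -108 -> 108
  19 -> 76 -> -76 -> 76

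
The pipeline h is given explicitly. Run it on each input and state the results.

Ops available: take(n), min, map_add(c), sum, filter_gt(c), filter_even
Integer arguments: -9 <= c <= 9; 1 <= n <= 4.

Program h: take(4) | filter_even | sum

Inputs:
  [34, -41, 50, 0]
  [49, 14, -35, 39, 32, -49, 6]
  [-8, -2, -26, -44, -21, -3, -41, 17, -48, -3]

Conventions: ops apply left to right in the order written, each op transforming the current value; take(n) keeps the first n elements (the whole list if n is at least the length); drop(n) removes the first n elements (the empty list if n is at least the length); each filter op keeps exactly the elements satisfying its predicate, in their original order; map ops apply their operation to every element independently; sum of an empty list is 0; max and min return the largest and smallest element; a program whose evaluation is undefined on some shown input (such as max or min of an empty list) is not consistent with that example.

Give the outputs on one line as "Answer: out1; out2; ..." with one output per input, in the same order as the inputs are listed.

84; 14; -80

Execution, op by op:
  [34, -41, 50, 0] -> [34, -41, 50, 0] -> [34, 50, 0] -> 84
  [49, 14, -35, 39, 32, -49, 6] -> [49, 14, -35, 39] -> [14] -> 14
  [-8, -2, -26, -44, -21, -3, -41, 17, -48, -3] -> [-8, -2, -26, -44] -> [-8, -2, -26, -44] -> -80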